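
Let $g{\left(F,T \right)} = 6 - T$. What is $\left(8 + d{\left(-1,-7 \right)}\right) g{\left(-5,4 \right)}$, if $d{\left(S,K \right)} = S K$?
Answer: $30$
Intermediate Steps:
$d{\left(S,K \right)} = K S$
$\left(8 + d{\left(-1,-7 \right)}\right) g{\left(-5,4 \right)} = \left(8 - -7\right) \left(6 - 4\right) = \left(8 + 7\right) \left(6 - 4\right) = 15 \cdot 2 = 30$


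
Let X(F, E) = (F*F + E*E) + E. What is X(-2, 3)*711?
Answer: 11376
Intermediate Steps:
X(F, E) = E + E**2 + F**2 (X(F, E) = (F**2 + E**2) + E = (E**2 + F**2) + E = E + E**2 + F**2)
X(-2, 3)*711 = (3 + 3**2 + (-2)**2)*711 = (3 + 9 + 4)*711 = 16*711 = 11376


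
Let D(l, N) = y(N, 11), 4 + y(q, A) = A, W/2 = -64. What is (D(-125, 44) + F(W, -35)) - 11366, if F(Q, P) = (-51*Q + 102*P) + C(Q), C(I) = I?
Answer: -8529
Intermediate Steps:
W = -128 (W = 2*(-64) = -128)
y(q, A) = -4 + A
D(l, N) = 7 (D(l, N) = -4 + 11 = 7)
F(Q, P) = -50*Q + 102*P (F(Q, P) = (-51*Q + 102*P) + Q = -50*Q + 102*P)
(D(-125, 44) + F(W, -35)) - 11366 = (7 + (-50*(-128) + 102*(-35))) - 11366 = (7 + (6400 - 3570)) - 11366 = (7 + 2830) - 11366 = 2837 - 11366 = -8529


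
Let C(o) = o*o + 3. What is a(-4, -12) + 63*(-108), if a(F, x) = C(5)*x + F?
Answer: -7144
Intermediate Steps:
C(o) = 3 + o**2 (C(o) = o**2 + 3 = 3 + o**2)
a(F, x) = F + 28*x (a(F, x) = (3 + 5**2)*x + F = (3 + 25)*x + F = 28*x + F = F + 28*x)
a(-4, -12) + 63*(-108) = (-4 + 28*(-12)) + 63*(-108) = (-4 - 336) - 6804 = -340 - 6804 = -7144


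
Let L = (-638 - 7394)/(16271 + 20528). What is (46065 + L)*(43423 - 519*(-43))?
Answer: 111438365743220/36799 ≈ 3.0283e+9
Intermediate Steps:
L = -8032/36799 ≈ -0.21827
(46065 + L)*(43423 - 519*(-43)) = (46065 - 8032/36799)*(43423 - 519*(-43)) = 1695137903*(43423 + 22317)/36799 = (1695137903/36799)*65740 = 111438365743220/36799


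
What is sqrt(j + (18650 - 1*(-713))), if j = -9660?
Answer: sqrt(9703) ≈ 98.504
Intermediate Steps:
sqrt(j + (18650 - 1*(-713))) = sqrt(-9660 + (18650 - 1*(-713))) = sqrt(-9660 + (18650 + 713)) = sqrt(-9660 + 19363) = sqrt(9703)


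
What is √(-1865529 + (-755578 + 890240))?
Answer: I*√1730867 ≈ 1315.6*I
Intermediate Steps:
√(-1865529 + (-755578 + 890240)) = √(-1865529 + 134662) = √(-1730867) = I*√1730867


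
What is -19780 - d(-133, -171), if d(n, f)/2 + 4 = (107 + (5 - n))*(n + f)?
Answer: 129188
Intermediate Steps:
d(n, f) = -8 + 2*(112 - n)*(f + n) (d(n, f) = -8 + 2*((107 + (5 - n))*(n + f)) = -8 + 2*((112 - n)*(f + n)) = -8 + 2*(112 - n)*(f + n))
-19780 - d(-133, -171) = -19780 - (-8 - 2*(-133)² + 224*(-171) + 224*(-133) - 2*(-171)*(-133)) = -19780 - (-8 - 2*17689 - 38304 - 29792 - 45486) = -19780 - (-8 - 35378 - 38304 - 29792 - 45486) = -19780 - 1*(-148968) = -19780 + 148968 = 129188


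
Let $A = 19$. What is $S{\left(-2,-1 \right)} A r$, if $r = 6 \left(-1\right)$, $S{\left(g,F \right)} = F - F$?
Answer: $0$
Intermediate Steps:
$S{\left(g,F \right)} = 0$
$r = -6$
$S{\left(-2,-1 \right)} A r = 0 \cdot 19 \left(-6\right) = 0 \left(-6\right) = 0$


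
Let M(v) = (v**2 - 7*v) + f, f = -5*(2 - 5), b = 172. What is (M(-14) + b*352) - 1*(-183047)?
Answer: 243900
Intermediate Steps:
f = 15 (f = -5*(-3) = 15)
M(v) = 15 + v**2 - 7*v (M(v) = (v**2 - 7*v) + 15 = 15 + v**2 - 7*v)
(M(-14) + b*352) - 1*(-183047) = ((15 + (-14)**2 - 7*(-14)) + 172*352) - 1*(-183047) = ((15 + 196 + 98) + 60544) + 183047 = (309 + 60544) + 183047 = 60853 + 183047 = 243900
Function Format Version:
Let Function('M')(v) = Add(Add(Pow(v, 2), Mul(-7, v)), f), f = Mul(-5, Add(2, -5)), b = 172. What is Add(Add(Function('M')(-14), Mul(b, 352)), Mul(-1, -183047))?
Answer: 243900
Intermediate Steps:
f = 15 (f = Mul(-5, -3) = 15)
Function('M')(v) = Add(15, Pow(v, 2), Mul(-7, v)) (Function('M')(v) = Add(Add(Pow(v, 2), Mul(-7, v)), 15) = Add(15, Pow(v, 2), Mul(-7, v)))
Add(Add(Function('M')(-14), Mul(b, 352)), Mul(-1, -183047)) = Add(Add(Add(15, Pow(-14, 2), Mul(-7, -14)), Mul(172, 352)), Mul(-1, -183047)) = Add(Add(Add(15, 196, 98), 60544), 183047) = Add(Add(309, 60544), 183047) = Add(60853, 183047) = 243900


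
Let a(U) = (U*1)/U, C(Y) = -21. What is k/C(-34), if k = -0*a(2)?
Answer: 0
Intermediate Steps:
a(U) = 1 (a(U) = U/U = 1)
k = 0 (k = -0 = -1*0 = 0)
k/C(-34) = 0/(-21) = 0*(-1/21) = 0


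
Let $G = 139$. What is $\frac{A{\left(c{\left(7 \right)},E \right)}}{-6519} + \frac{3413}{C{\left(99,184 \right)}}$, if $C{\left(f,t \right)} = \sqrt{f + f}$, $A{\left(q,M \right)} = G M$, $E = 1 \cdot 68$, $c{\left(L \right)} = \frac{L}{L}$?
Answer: $- \frac{9452}{6519} + \frac{3413 \sqrt{22}}{66} \approx 241.1$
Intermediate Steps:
$c{\left(L \right)} = 1$
$E = 68$
$A{\left(q,M \right)} = 139 M$
$C{\left(f,t \right)} = \sqrt{2} \sqrt{f}$ ($C{\left(f,t \right)} = \sqrt{2 f} = \sqrt{2} \sqrt{f}$)
$\frac{A{\left(c{\left(7 \right)},E \right)}}{-6519} + \frac{3413}{C{\left(99,184 \right)}} = \frac{139 \cdot 68}{-6519} + \frac{3413}{\sqrt{2} \sqrt{99}} = 9452 \left(- \frac{1}{6519}\right) + \frac{3413}{\sqrt{2} \cdot 3 \sqrt{11}} = - \frac{9452}{6519} + \frac{3413}{3 \sqrt{22}} = - \frac{9452}{6519} + 3413 \frac{\sqrt{22}}{66} = - \frac{9452}{6519} + \frac{3413 \sqrt{22}}{66}$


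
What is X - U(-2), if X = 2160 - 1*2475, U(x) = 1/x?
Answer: -629/2 ≈ -314.50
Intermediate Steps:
X = -315 (X = 2160 - 2475 = -315)
X - U(-2) = -315 - 1/(-2) = -315 - 1*(-½) = -315 + ½ = -629/2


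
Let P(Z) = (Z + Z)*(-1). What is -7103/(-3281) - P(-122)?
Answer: -793461/3281 ≈ -241.84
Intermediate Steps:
P(Z) = -2*Z (P(Z) = (2*Z)*(-1) = -2*Z)
-7103/(-3281) - P(-122) = -7103/(-3281) - (-2)*(-122) = -7103*(-1/3281) - 1*244 = 7103/3281 - 244 = -793461/3281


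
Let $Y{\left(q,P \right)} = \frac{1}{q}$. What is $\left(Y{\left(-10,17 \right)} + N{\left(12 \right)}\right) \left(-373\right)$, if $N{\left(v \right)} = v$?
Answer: $- \frac{44387}{10} \approx -4438.7$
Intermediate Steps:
$\left(Y{\left(-10,17 \right)} + N{\left(12 \right)}\right) \left(-373\right) = \left(\frac{1}{-10} + 12\right) \left(-373\right) = \left(- \frac{1}{10} + 12\right) \left(-373\right) = \frac{119}{10} \left(-373\right) = - \frac{44387}{10}$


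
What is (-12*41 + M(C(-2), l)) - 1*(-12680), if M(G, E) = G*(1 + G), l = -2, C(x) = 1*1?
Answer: 12190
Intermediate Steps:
C(x) = 1
(-12*41 + M(C(-2), l)) - 1*(-12680) = (-12*41 + 1*(1 + 1)) - 1*(-12680) = (-492 + 1*2) + 12680 = (-492 + 2) + 12680 = -490 + 12680 = 12190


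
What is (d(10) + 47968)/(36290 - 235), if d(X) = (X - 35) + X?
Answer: 47953/36055 ≈ 1.3300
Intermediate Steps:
d(X) = -35 + 2*X (d(X) = (-35 + X) + X = -35 + 2*X)
(d(10) + 47968)/(36290 - 235) = ((-35 + 2*10) + 47968)/(36290 - 235) = ((-35 + 20) + 47968)/36055 = (-15 + 47968)*(1/36055) = 47953*(1/36055) = 47953/36055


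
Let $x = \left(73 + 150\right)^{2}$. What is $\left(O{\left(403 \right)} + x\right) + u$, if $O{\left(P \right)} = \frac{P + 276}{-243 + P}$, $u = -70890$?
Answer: $- \frac{3385081}{160} \approx -21157.0$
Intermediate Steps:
$O{\left(P \right)} = \frac{276 + P}{-243 + P}$
$x = 49729$ ($x = 223^{2} = 49729$)
$\left(O{\left(403 \right)} + x\right) + u = \left(\frac{276 + 403}{-243 + 403} + 49729\right) - 70890 = \left(\frac{1}{160} \cdot 679 + 49729\right) - 70890 = \left(\frac{679}{160} + 49729\right) - 70890 = \frac{7957319}{160} - 70890 = - \frac{3385081}{160}$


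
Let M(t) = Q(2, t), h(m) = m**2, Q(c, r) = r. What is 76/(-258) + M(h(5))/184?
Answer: -3767/23736 ≈ -0.15870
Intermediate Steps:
M(t) = t
76/(-258) + M(h(5))/184 = 76/(-258) + 5**2/184 = 76*(-1/258) + 25*(1/184) = -38/129 + 25/184 = -3767/23736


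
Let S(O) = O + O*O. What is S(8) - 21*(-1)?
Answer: 93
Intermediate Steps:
S(O) = O + O**2
S(8) - 21*(-1) = 8*(1 + 8) - 21*(-1) = 8*9 + 21 = 72 + 21 = 93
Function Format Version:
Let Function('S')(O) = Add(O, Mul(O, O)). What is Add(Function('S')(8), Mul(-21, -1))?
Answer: 93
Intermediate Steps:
Function('S')(O) = Add(O, Pow(O, 2))
Add(Function('S')(8), Mul(-21, -1)) = Add(Mul(8, Add(1, 8)), Mul(-21, -1)) = Add(Mul(8, 9), 21) = Add(72, 21) = 93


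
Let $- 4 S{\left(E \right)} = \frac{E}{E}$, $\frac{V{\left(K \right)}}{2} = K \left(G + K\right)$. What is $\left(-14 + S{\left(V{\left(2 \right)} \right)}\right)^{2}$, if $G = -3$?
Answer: $\frac{3249}{16} \approx 203.06$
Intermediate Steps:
$V{\left(K \right)} = 2 K \left(-3 + K\right)$
$S{\left(E \right)} = - \frac{1}{4}$ ($S{\left(E \right)} = - \frac{\frac{1}{E} E}{4} = \left(- \frac{1}{4}\right) 1 = - \frac{1}{4}$)
$\left(-14 + S{\left(V{\left(2 \right)} \right)}\right)^{2} = \left(-14 - \frac{1}{4}\right)^{2} = \left(- \frac{57}{4}\right)^{2} = \frac{3249}{16}$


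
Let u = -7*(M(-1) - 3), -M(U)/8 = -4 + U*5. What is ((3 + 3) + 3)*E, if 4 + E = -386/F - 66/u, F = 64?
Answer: -458793/5152 ≈ -89.051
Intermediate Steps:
M(U) = 32 - 40*U (M(U) = -8*(-4 + U*5) = -8*(-4 + 5*U) = 32 - 40*U)
u = -483 (u = -7*((32 - 40*(-1)) - 3) = -7*((32 + 40) - 3) = -7*(72 - 3) = -7*69 = -483)
E = -50977/5152 (E = -4 + (-386/64 - 66/(-483)) = -4 + (-386*1/64 - 66*(-1/483)) = -4 + (-193/32 + 22/161) = -4 - 30369/5152 = -50977/5152 ≈ -9.8946)
((3 + 3) + 3)*E = ((3 + 3) + 3)*(-50977/5152) = (6 + 3)*(-50977/5152) = 9*(-50977/5152) = -458793/5152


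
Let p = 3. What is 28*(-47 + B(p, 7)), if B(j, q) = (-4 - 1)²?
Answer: -616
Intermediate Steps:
B(j, q) = 25 (B(j, q) = (-5)² = 25)
28*(-47 + B(p, 7)) = 28*(-47 + 25) = 28*(-22) = -616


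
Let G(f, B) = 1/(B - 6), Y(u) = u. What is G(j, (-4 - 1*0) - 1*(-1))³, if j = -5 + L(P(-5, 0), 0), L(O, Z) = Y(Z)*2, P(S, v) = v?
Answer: -1/729 ≈ -0.0013717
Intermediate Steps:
L(O, Z) = 2*Z (L(O, Z) = Z*2 = 2*Z)
j = -5 (j = -5 + 2*0 = -5 + 0 = -5)
G(f, B) = 1/(-6 + B)
G(j, (-4 - 1*0) - 1*(-1))³ = (1/(-6 + ((-4 - 1*0) - 1*(-1))))³ = (1/(-6 + ((-4 + 0) + 1)))³ = (1/(-6 + (-4 + 1)))³ = (1/(-6 - 3))³ = (1/(-9))³ = (-⅑)³ = -1/729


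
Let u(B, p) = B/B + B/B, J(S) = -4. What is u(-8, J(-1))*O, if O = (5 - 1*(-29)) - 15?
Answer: 38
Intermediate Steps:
u(B, p) = 2 (u(B, p) = 1 + 1 = 2)
O = 19 (O = (5 + 29) - 15 = 34 - 15 = 19)
u(-8, J(-1))*O = 2*19 = 38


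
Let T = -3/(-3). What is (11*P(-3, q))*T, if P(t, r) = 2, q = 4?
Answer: 22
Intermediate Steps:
T = 1 (T = -3*(-⅓) = 1)
(11*P(-3, q))*T = (11*2)*1 = 22*1 = 22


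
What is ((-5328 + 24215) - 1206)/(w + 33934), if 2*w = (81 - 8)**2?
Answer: 35362/73197 ≈ 0.48311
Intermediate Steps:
w = 5329/2 (w = (81 - 8)**2/2 = (1/2)*73**2 = (1/2)*5329 = 5329/2 ≈ 2664.5)
((-5328 + 24215) - 1206)/(w + 33934) = ((-5328 + 24215) - 1206)/(5329/2 + 33934) = (18887 - 1206)/(73197/2) = 17681*(2/73197) = 35362/73197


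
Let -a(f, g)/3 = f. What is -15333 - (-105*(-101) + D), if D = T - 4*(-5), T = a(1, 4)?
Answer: -25955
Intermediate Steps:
a(f, g) = -3*f
T = -3 (T = -3*1 = -3)
D = 17 (D = -3 - 4*(-5) = -3 + 20 = 17)
-15333 - (-105*(-101) + D) = -15333 - (-105*(-101) + 17) = -15333 - (10605 + 17) = -15333 - 1*10622 = -15333 - 10622 = -25955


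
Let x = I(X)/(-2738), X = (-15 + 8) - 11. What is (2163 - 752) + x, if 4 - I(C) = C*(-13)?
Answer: 1931774/1369 ≈ 1411.1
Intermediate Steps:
X = -18 (X = -7 - 11 = -18)
I(C) = 4 + 13*C (I(C) = 4 - C*(-13) = 4 - (-13)*C = 4 + 13*C)
x = 115/1369 (x = (4 + 13*(-18))/(-2738) = (4 - 234)*(-1/2738) = -230*(-1/2738) = 115/1369 ≈ 0.084003)
(2163 - 752) + x = (2163 - 752) + 115/1369 = 1411 + 115/1369 = 1931774/1369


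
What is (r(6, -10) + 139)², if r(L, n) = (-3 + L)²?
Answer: 21904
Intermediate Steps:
(r(6, -10) + 139)² = ((-3 + 6)² + 139)² = (3² + 139)² = (9 + 139)² = 148² = 21904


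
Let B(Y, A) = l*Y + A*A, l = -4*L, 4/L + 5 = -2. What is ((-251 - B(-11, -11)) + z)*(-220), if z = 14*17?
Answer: 167640/7 ≈ 23949.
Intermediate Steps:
L = -4/7 (L = 4/(-5 - 2) = 4/(-7) = 4*(-⅐) = -4/7 ≈ -0.57143)
l = 16/7 (l = -4*(-4/7) = 16/7 ≈ 2.2857)
B(Y, A) = A² + 16*Y/7 (B(Y, A) = 16*Y/7 + A*A = 16*Y/7 + A² = A² + 16*Y/7)
z = 238
((-251 - B(-11, -11)) + z)*(-220) = ((-251 - ((-11)² + (16/7)*(-11))) + 238)*(-220) = ((-251 - (121 - 176/7)) + 238)*(-220) = ((-251 - 1*671/7) + 238)*(-220) = ((-251 - 671/7) + 238)*(-220) = (-2428/7 + 238)*(-220) = -762/7*(-220) = 167640/7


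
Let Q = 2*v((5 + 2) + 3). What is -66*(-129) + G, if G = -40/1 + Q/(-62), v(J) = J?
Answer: 262684/31 ≈ 8473.7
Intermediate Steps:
Q = 20 (Q = 2*((5 + 2) + 3) = 2*(7 + 3) = 2*10 = 20)
G = -1250/31 (G = -40/1 + 20/(-62) = -40*1 + 20*(-1/62) = -40 - 10/31 = -1250/31 ≈ -40.323)
-66*(-129) + G = -66*(-129) - 1250/31 = 8514 - 1250/31 = 262684/31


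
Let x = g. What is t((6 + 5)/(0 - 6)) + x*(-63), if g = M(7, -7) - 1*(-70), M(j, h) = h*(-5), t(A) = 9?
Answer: -6606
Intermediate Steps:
M(j, h) = -5*h
g = 105 (g = -5*(-7) - 1*(-70) = 35 + 70 = 105)
x = 105
t((6 + 5)/(0 - 6)) + x*(-63) = 9 + 105*(-63) = 9 - 6615 = -6606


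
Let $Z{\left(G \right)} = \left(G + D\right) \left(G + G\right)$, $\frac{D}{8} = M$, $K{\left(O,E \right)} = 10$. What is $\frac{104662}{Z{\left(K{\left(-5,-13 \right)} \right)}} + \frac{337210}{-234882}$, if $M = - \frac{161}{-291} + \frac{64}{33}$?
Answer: $\frac{19511127308071}{112557803220} \approx 173.34$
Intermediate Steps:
$M = \frac{7979}{3201}$ ($M = \left(-161\right) \left(- \frac{1}{291}\right) + 64 \cdot \frac{1}{33} = \frac{161}{291} + \frac{64}{33} = \frac{7979}{3201} \approx 2.4927$)
$D = \frac{63832}{3201}$ ($D = 8 \cdot \frac{7979}{3201} = \frac{63832}{3201} \approx 19.941$)
$Z{\left(G \right)} = 2 G \left(\frac{63832}{3201} + G\right)$ ($Z{\left(G \right)} = \left(G + \frac{63832}{3201}\right) \left(G + G\right) = \left(\frac{63832}{3201} + G\right) 2 G = 2 G \left(\frac{63832}{3201} + G\right)$)
$\frac{104662}{Z{\left(K{\left(-5,-13 \right)} \right)}} + \frac{337210}{-234882} = \frac{104662}{\frac{2}{3201} \cdot 10 \left(63832 + 3201 \cdot 10\right)} + \frac{337210}{-234882} = \frac{104662}{\frac{2}{3201} \cdot 10 \left(63832 + 32010\right)} + 337210 \left(- \frac{1}{234882}\right) = \frac{104662}{\frac{2}{3201} \cdot 10 \cdot 95842} - \frac{168605}{117441} = \frac{104662}{\frac{1916840}{3201}} - \frac{168605}{117441} = 104662 \cdot \frac{3201}{1916840} - \frac{168605}{117441} = \frac{167511531}{958420} - \frac{168605}{117441} = \frac{19511127308071}{112557803220}$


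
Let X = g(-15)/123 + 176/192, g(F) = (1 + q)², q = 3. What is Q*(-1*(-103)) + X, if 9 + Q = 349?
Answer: 17230355/492 ≈ 35021.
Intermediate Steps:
Q = 340 (Q = -9 + 349 = 340)
g(F) = 16 (g(F) = (1 + 3)² = 4² = 16)
X = 515/492 (X = 16/123 + 176/192 = 16*(1/123) + 176*(1/192) = 16/123 + 11/12 = 515/492 ≈ 1.0467)
Q*(-1*(-103)) + X = 340*(-1*(-103)) + 515/492 = 340*103 + 515/492 = 35020 + 515/492 = 17230355/492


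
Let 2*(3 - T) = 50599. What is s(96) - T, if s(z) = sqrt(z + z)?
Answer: 50593/2 + 8*sqrt(3) ≈ 25310.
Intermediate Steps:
s(z) = sqrt(2)*sqrt(z) (s(z) = sqrt(2*z) = sqrt(2)*sqrt(z))
T = -50593/2 (T = 3 - 1/2*50599 = 3 - 50599/2 = -50593/2 ≈ -25297.)
s(96) - T = sqrt(2)*sqrt(96) - 1*(-50593/2) = sqrt(2)*(4*sqrt(6)) + 50593/2 = 8*sqrt(3) + 50593/2 = 50593/2 + 8*sqrt(3)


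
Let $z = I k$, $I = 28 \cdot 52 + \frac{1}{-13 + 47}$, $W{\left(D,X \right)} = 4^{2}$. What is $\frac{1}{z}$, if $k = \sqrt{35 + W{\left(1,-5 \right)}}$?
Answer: $\frac{2 \sqrt{51}}{148515} \approx 9.6171 \cdot 10^{-5}$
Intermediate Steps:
$W{\left(D,X \right)} = 16$
$I = \frac{49505}{34}$ ($I = 1456 + \frac{1}{34} = \frac{49505}{34} \approx 1456.0$)
$k = \sqrt{51}$ ($k = \sqrt{35 + 16} = \sqrt{51} \approx 7.1414$)
$z = \frac{49505 \sqrt{51}}{34} \approx 10398.0$
$\frac{1}{z} = \frac{1}{\frac{49505}{34} \sqrt{51}} = \frac{2 \sqrt{51}}{148515}$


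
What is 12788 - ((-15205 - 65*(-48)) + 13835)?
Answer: 11038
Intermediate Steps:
12788 - ((-15205 - 65*(-48)) + 13835) = 12788 - ((-15205 + 3120) + 13835) = 12788 - (-12085 + 13835) = 12788 - 1*1750 = 12788 - 1750 = 11038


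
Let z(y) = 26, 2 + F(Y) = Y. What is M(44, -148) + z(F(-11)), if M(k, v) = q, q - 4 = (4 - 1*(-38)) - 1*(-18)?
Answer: 90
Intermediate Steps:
F(Y) = -2 + Y
q = 64 (q = 4 + ((4 - 1*(-38)) - 1*(-18)) = 4 + ((4 + 38) + 18) = 4 + (42 + 18) = 4 + 60 = 64)
M(k, v) = 64
M(44, -148) + z(F(-11)) = 64 + 26 = 90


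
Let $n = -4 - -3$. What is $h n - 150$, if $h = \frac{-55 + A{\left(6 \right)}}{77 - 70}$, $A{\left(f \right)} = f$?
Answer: $-143$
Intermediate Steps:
$n = -1$ ($n = -4 + 3 = -1$)
$h = -7$ ($h = \frac{-55 + 6}{77 - 70} = - \frac{49}{7} = \left(-49\right) \frac{1}{7} = -7$)
$h n - 150 = \left(-7\right) \left(-1\right) - 150 = 7 - 150 = -143$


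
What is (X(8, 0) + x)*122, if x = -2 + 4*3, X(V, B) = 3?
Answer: 1586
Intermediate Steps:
x = 10 (x = -2 + 12 = 10)
(X(8, 0) + x)*122 = (3 + 10)*122 = 13*122 = 1586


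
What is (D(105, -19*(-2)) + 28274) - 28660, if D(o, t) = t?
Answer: -348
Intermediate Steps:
(D(105, -19*(-2)) + 28274) - 28660 = (-19*(-2) + 28274) - 28660 = (38 + 28274) - 28660 = 28312 - 28660 = -348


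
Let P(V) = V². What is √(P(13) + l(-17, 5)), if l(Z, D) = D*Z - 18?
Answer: √66 ≈ 8.1240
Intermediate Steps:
l(Z, D) = -18 + D*Z
√(P(13) + l(-17, 5)) = √(13² + (-18 + 5*(-17))) = √(169 + (-18 - 85)) = √(169 - 103) = √66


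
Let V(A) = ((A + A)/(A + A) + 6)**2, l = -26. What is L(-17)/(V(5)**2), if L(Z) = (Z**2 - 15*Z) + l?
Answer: 74/343 ≈ 0.21574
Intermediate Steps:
L(Z) = -26 + Z**2 - 15*Z (L(Z) = (Z**2 - 15*Z) - 26 = -26 + Z**2 - 15*Z)
V(A) = 49 (V(A) = ((2*A)/((2*A)) + 6)**2 = ((2*A)*(1/(2*A)) + 6)**2 = (1 + 6)**2 = 7**2 = 49)
L(-17)/(V(5)**2) = (-26 + (-17)**2 - 15*(-17))/(49**2) = (-26 + 289 + 255)/2401 = 518*(1/2401) = 74/343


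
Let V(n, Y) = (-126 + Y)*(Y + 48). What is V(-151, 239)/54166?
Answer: 4633/7738 ≈ 0.59873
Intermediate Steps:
V(n, Y) = (-126 + Y)*(48 + Y)
V(-151, 239)/54166 = (-6048 + 239² - 78*239)/54166 = (-6048 + 57121 - 18642)*(1/54166) = 32431*(1/54166) = 4633/7738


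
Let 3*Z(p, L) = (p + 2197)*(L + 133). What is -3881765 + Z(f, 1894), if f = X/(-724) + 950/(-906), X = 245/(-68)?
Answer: -160443316015501/66906288 ≈ -2.3980e+6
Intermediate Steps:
X = -245/68 (X = 245*(-1/68) = -245/68 ≈ -3.6029)
f = -23274215/22302096 (f = -245/68/(-724) + 950/(-906) = -245/68*(-1/724) + 950*(-1/906) = 245/49232 - 475/453 = -23274215/22302096 ≈ -1.0436)
Z(p, L) = (133 + L)*(2197 + p)/3 (Z(p, L) = ((p + 2197)*(L + 133))/3 = ((2197 + p)*(133 + L))/3 = ((133 + L)*(2197 + p))/3 = (133 + L)*(2197 + p)/3)
-3881765 + Z(f, 1894) = -3881765 + (292201/3 + (133/3)*(-23274215/22302096) + (2197/3)*1894 + (⅓)*1894*(-23274215/22302096)) = -3881765 + (292201/3 - 3095470595/66906288 + 4161118/3 - 22040681605/33453144) = -3881765 + 99271171022819/66906288 = -160443316015501/66906288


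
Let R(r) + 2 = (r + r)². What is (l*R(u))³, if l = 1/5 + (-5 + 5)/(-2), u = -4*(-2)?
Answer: 16387064/125 ≈ 1.3110e+5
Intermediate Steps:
u = 8
R(r) = -2 + 4*r² (R(r) = -2 + (r + r)² = -2 + (2*r)² = -2 + 4*r²)
l = ⅕ (l = 1*(⅕) + 0*(-½) = ⅕ + 0 = ⅕ ≈ 0.20000)
(l*R(u))³ = ((-2 + 4*8²)/5)³ = ((-2 + 4*64)/5)³ = ((-2 + 256)/5)³ = ((⅕)*254)³ = (254/5)³ = 16387064/125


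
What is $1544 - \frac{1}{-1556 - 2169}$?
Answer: $\frac{5751401}{3725} \approx 1544.0$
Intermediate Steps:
$1544 - \frac{1}{-1556 - 2169} = 1544 - \frac{1}{-3725} = 1544 - - \frac{1}{3725} = 1544 + \frac{1}{3725} = \frac{5751401}{3725}$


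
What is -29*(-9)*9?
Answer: 2349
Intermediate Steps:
-29*(-9)*9 = 261*9 = 2349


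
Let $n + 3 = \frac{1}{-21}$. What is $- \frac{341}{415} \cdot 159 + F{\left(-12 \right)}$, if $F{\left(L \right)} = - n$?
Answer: $- \frac{1112039}{8715} \approx -127.6$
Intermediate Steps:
$n = - \frac{64}{21}$ ($n = -3 + \frac{1}{-21} = -3 - \frac{1}{21} = - \frac{64}{21} \approx -3.0476$)
$F{\left(L \right)} = \frac{64}{21}$ ($F{\left(L \right)} = \left(-1\right) \left(- \frac{64}{21}\right) = \frac{64}{21}$)
$- \frac{341}{415} \cdot 159 + F{\left(-12 \right)} = - \frac{341}{415} \cdot 159 + \frac{64}{21} = \left(-341\right) \frac{1}{415} \cdot 159 + \frac{64}{21} = \left(- \frac{341}{415}\right) 159 + \frac{64}{21} = - \frac{54219}{415} + \frac{64}{21} = - \frac{1112039}{8715}$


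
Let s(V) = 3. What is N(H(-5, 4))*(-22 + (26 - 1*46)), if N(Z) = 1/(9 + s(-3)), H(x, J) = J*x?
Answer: -7/2 ≈ -3.5000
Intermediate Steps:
N(Z) = 1/12 (N(Z) = 1/(9 + 3) = 1/12)
N(H(-5, 4))*(-22 + (26 - 1*46)) = (-22 + (26 - 1*46))/12 = (-22 + (26 - 46))/12 = (-22 - 20)/12 = (1/12)*(-42) = -7/2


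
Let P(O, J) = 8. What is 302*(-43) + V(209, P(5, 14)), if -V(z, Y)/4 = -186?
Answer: -12242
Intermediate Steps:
V(z, Y) = 744 (V(z, Y) = -4*(-186) = 744)
302*(-43) + V(209, P(5, 14)) = 302*(-43) + 744 = -12986 + 744 = -12242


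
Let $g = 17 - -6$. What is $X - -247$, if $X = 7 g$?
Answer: $408$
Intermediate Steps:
$g = 23$ ($g = 17 + 6 = 23$)
$X = 161$ ($X = 7 \cdot 23 = 161$)
$X - -247 = 161 - -247 = 161 + 247 = 408$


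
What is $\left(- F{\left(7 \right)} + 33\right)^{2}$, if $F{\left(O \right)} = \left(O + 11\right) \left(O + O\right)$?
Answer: $47961$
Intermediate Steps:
$F{\left(O \right)} = 2 O \left(11 + O\right)$ ($F{\left(O \right)} = \left(11 + O\right) 2 O = 2 O \left(11 + O\right)$)
$\left(- F{\left(7 \right)} + 33\right)^{2} = \left(- 2 \cdot 7 \left(11 + 7\right) + 33\right)^{2} = \left(- 2 \cdot 7 \cdot 18 + 33\right)^{2} = \left(\left(-1\right) 252 + 33\right)^{2} = \left(-252 + 33\right)^{2} = \left(-219\right)^{2} = 47961$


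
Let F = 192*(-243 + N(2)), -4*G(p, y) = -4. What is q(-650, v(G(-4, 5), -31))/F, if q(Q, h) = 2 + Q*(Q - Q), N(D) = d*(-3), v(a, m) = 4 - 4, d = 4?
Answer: -1/24480 ≈ -4.0850e-5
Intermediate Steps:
G(p, y) = 1 (G(p, y) = -¼*(-4) = 1)
v(a, m) = 0
N(D) = -12 (N(D) = 4*(-3) = -12)
q(Q, h) = 2 (q(Q, h) = 2 + Q*0 = 2 + 0 = 2)
F = -48960 (F = 192*(-243 - 12) = 192*(-255) = -48960)
q(-650, v(G(-4, 5), -31))/F = 2/(-48960) = 2*(-1/48960) = -1/24480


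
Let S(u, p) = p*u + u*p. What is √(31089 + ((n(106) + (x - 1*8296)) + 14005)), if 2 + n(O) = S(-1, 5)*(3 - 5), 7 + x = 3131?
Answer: 2*√9985 ≈ 199.85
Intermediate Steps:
x = 3124 (x = -7 + 3131 = 3124)
S(u, p) = 2*p*u (S(u, p) = p*u + p*u = 2*p*u)
n(O) = 18 (n(O) = -2 + (2*5*(-1))*(3 - 5) = -2 - 10*(-2) = -2 + 20 = 18)
√(31089 + ((n(106) + (x - 1*8296)) + 14005)) = √(31089 + ((18 + (3124 - 1*8296)) + 14005)) = √(31089 + ((18 + (3124 - 8296)) + 14005)) = √(31089 + ((18 - 5172) + 14005)) = √(31089 + (-5154 + 14005)) = √(31089 + 8851) = √39940 = 2*√9985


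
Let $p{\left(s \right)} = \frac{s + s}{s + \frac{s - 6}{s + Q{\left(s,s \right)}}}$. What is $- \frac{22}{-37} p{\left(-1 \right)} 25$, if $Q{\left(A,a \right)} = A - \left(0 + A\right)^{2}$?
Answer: $- \frac{825}{37} \approx -22.297$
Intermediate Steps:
$Q{\left(A,a \right)} = A - A^{2}$
$p{\left(s \right)} = \frac{2 s}{s + \frac{-6 + s}{s + s \left(1 - s\right)}}$ ($p{\left(s \right)} = \frac{s + s}{s + \frac{s - 6}{s + s \left(1 - s\right)}} = \frac{2 s}{s + \frac{-6 + s}{s + s \left(1 - s\right)}}$)
$- \frac{22}{-37} p{\left(-1 \right)} 25 = - \frac{22}{-37} \frac{2 \left(-1\right)^{2} \left(-2 - 1\right)}{6 + \left(-1\right)^{3} - -1 - 2 \left(-1\right)^{2}} \cdot 25 = \left(-22\right) \left(- \frac{1}{37}\right) 2 \cdot 1 \frac{1}{6 - 1 + 1 - 2} \left(-3\right) 25 = \frac{22 \cdot 2 \cdot 1 \frac{1}{6 - 1 + 1 - 2} \left(-3\right)}{37} \cdot 25 = \frac{22 \cdot 2 \cdot 1 \cdot \frac{1}{4} \left(-3\right)}{37} \cdot 25 = \frac{22}{37} \left(- \frac{3}{2}\right) 25 = \left(- \frac{33}{37}\right) 25 = - \frac{825}{37}$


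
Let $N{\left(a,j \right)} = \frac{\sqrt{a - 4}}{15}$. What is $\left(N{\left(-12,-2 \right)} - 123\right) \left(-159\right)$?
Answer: $19557 - \frac{212 i}{5} \approx 19557.0 - 42.4 i$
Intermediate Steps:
$N{\left(a,j \right)} = \frac{\sqrt{-4 + a}}{15}$ ($N{\left(a,j \right)} = \sqrt{-4 + a} \frac{1}{15} = \frac{\sqrt{-4 + a}}{15}$)
$\left(N{\left(-12,-2 \right)} - 123\right) \left(-159\right) = \left(\frac{\sqrt{-4 - 12}}{15} - 123\right) \left(-159\right) = \left(\frac{\sqrt{-16}}{15} - 123\right) \left(-159\right) = \left(\frac{4 i}{15} - 123\right) \left(-159\right) = \left(-123 + \frac{4 i}{15}\right) \left(-159\right) = 19557 - \frac{212 i}{5}$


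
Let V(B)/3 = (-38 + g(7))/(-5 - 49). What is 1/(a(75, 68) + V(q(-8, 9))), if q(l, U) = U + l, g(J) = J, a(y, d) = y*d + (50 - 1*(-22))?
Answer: 18/93127 ≈ 0.00019328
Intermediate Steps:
a(y, d) = 72 + d*y (a(y, d) = d*y + (50 + 22) = d*y + 72 = 72 + d*y)
V(B) = 31/18 (V(B) = 3*((-38 + 7)/(-5 - 49)) = 3*(-31/(-54)) = 3*(-31*(-1/54)) = 3*(31/54) = 31/18)
1/(a(75, 68) + V(q(-8, 9))) = 1/((72 + 68*75) + 31/18) = 1/((72 + 5100) + 31/18) = 1/(5172 + 31/18) = 1/(93127/18) = 18/93127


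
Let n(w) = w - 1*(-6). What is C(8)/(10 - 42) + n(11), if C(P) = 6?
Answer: 269/16 ≈ 16.813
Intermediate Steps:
n(w) = 6 + w (n(w) = w + 6 = 6 + w)
C(8)/(10 - 42) + n(11) = 6/(10 - 42) + (6 + 11) = 6/(-32) + 17 = -1/32*6 + 17 = -3/16 + 17 = 269/16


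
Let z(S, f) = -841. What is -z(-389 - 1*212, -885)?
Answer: 841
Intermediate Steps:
-z(-389 - 1*212, -885) = -1*(-841) = 841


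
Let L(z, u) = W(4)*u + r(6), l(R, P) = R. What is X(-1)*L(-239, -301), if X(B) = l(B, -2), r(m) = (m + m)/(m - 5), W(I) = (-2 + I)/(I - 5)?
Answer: -614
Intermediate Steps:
W(I) = (-2 + I)/(-5 + I)
r(m) = 2*m/(-5 + m) (r(m) = (2*m)/(-5 + m) = 2*m/(-5 + m))
X(B) = B
L(z, u) = 12 - 2*u (L(z, u) = ((-2 + 4)/(-5 + 4))*u + 2*6/(-5 + 6) = (2/(-1))*u + 2*6/1 = (-1*2)*u + 2*6*1 = -2*u + 12 = 12 - 2*u)
X(-1)*L(-239, -301) = -(12 - 2*(-301)) = -(12 + 602) = -1*614 = -614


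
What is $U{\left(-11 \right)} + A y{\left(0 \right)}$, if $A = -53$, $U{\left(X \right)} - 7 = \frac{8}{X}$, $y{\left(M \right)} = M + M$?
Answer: $\frac{69}{11} \approx 6.2727$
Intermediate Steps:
$y{\left(M \right)} = 2 M$
$U{\left(X \right)} = 7 + \frac{8}{X}$
$U{\left(-11 \right)} + A y{\left(0 \right)} = \left(7 + \frac{8}{-11}\right) - 53 \cdot 2 \cdot 0 = \left(7 + 8 \left(- \frac{1}{11}\right)\right) - 0 = \left(7 - \frac{8}{11}\right) + 0 = \frac{69}{11} + 0 = \frac{69}{11}$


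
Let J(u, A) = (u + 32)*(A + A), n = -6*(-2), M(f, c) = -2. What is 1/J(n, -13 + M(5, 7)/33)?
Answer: -3/3448 ≈ -0.00087007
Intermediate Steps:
n = 12
J(u, A) = 2*A*(32 + u) (J(u, A) = (32 + u)*(2*A) = 2*A*(32 + u))
1/J(n, -13 + M(5, 7)/33) = 1/(2*(-13 - 2/33)*(32 + 12)) = 1/(2*(-13 - 2*1/33)*44) = 1/(2*(-13 - 2/33)*44) = 1/(2*(-431/33)*44) = 1/(-3448/3) = -3/3448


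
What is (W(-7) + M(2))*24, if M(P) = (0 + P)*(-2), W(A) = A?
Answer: -264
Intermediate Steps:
M(P) = -2*P (M(P) = P*(-2) = -2*P)
(W(-7) + M(2))*24 = (-7 - 2*2)*24 = (-7 - 4)*24 = -11*24 = -264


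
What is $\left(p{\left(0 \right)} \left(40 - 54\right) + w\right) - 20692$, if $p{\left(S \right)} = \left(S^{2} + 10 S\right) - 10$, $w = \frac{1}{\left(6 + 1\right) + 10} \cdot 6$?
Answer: $- \frac{349378}{17} \approx -20552.0$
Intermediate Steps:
$w = \frac{6}{17}$ ($w = \frac{1}{7 + 10} \cdot 6 = \frac{1}{17} \cdot 6 = \frac{6}{17} \approx 0.35294$)
$p{\left(S \right)} = -10 + S^{2} + 10 S$
$\left(p{\left(0 \right)} \left(40 - 54\right) + w\right) - 20692 = \left(\left(-10 + 0^{2} + 10 \cdot 0\right) \left(40 - 54\right) + \frac{6}{17}\right) - 20692 = \left(\left(-10 + 0 + 0\right) \left(-14\right) + \frac{6}{17}\right) - 20692 = \left(\left(-10\right) \left(-14\right) + \frac{6}{17}\right) - 20692 = \left(140 + \frac{6}{17}\right) - 20692 = \frac{2386}{17} - 20692 = - \frac{349378}{17}$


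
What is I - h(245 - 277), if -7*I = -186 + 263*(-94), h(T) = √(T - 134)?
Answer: 24908/7 - I*√166 ≈ 3558.3 - 12.884*I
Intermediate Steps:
h(T) = √(-134 + T)
I = 24908/7 (I = -(-186 + 263*(-94))/7 = -(-186 - 24722)/7 = -⅐*(-24908) = 24908/7 ≈ 3558.3)
I - h(245 - 277) = 24908/7 - √(-134 + (245 - 277)) = 24908/7 - √(-134 - 32) = 24908/7 - √(-166) = 24908/7 - I*√166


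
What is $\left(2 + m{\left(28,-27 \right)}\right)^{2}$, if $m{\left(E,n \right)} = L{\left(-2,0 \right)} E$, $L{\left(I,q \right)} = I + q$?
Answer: $2916$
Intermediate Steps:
$m{\left(E,n \right)} = - 2 E$ ($m{\left(E,n \right)} = \left(-2 + 0\right) E = - 2 E$)
$\left(2 + m{\left(28,-27 \right)}\right)^{2} = \left(2 - 56\right)^{2} = \left(-54\right)^{2} = 2916$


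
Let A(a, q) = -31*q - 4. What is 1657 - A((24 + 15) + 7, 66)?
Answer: 3707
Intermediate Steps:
A(a, q) = -4 - 31*q
1657 - A((24 + 15) + 7, 66) = 1657 - (-4 - 31*66) = 1657 - (-4 - 2046) = 1657 - 1*(-2050) = 1657 + 2050 = 3707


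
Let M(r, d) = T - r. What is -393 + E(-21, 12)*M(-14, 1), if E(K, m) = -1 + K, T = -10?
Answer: -481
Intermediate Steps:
M(r, d) = -10 - r
-393 + E(-21, 12)*M(-14, 1) = -393 + (-1 - 21)*(-10 - 1*(-14)) = -393 - 22*(-10 + 14) = -393 - 22*4 = -393 - 88 = -481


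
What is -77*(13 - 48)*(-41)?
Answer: -110495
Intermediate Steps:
-77*(13 - 48)*(-41) = -77*(-35)*(-41) = 2695*(-41) = -110495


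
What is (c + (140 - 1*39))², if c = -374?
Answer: 74529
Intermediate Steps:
(c + (140 - 1*39))² = (-374 + (140 - 1*39))² = (-374 + (140 - 39))² = (-374 + 101)² = (-273)² = 74529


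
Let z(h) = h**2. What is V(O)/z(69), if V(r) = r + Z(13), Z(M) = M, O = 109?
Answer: 122/4761 ≈ 0.025625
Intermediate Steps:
V(r) = 13 + r (V(r) = r + 13 = 13 + r)
V(O)/z(69) = (13 + 109)/(69**2) = 122/4761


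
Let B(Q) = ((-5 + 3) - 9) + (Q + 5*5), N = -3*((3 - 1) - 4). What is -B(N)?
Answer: -20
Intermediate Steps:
N = 6 (N = -3*(2 - 4) = -3*(-2) = 6)
B(Q) = 14 + Q (B(Q) = (-2 - 9) + (Q + 25) = -11 + (25 + Q) = 14 + Q)
-B(N) = -(14 + 6) = -1*20 = -20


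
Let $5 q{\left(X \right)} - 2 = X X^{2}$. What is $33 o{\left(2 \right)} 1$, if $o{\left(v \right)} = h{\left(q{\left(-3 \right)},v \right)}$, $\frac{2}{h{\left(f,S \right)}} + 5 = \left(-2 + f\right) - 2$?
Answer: $- \frac{33}{7} \approx -4.7143$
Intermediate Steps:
$q{\left(X \right)} = \frac{2}{5} + \frac{X^{3}}{5}$ ($q{\left(X \right)} = \frac{2}{5} + \frac{X X^{2}}{5} = \frac{2}{5} + \frac{X^{3}}{5}$)
$h{\left(f,S \right)} = \frac{2}{-9 + f}$ ($h{\left(f,S \right)} = \frac{2}{-5 + \left(\left(-2 + f\right) - 2\right)} = \frac{2}{-5 + \left(-4 + f\right)} = \frac{2}{-9 + f}$)
$o{\left(v \right)} = - \frac{1}{7}$ ($o{\left(v \right)} = \frac{2}{-9 + \left(\frac{2}{5} + \frac{\left(-3\right)^{3}}{5}\right)} = \frac{2}{-9 + \left(\frac{2}{5} + \frac{1}{5} \left(-27\right)\right)} = \frac{2}{-9 + \left(\frac{2}{5} - \frac{27}{5}\right)} = \frac{2}{-9 - 5} = \frac{2}{-14} = 2 \left(- \frac{1}{14}\right) = - \frac{1}{7}$)
$33 o{\left(2 \right)} 1 = 33 \left(- \frac{1}{7}\right) 1 = \left(- \frac{33}{7}\right) 1 = - \frac{33}{7}$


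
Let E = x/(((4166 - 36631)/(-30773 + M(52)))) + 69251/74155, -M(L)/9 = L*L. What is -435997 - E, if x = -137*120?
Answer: -196491187362738/481488415 ≈ -4.0809e+5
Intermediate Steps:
M(L) = -9*L² (M(L) = -9*L*L = -9*L²)
x = -16440
E = -13436317112017/481488415 (E = -16440*(-30773 - 9*52²)/(4166 - 36631) + 69251/74155 = -16440/((-32465/(-30773 - 9*2704))) + 69251*(1/74155) = -16440/((-32465/(-30773 - 24336))) + 69251/74155 = -16440/((-32465/(-55109))) + 69251/74155 = -16440/((-32465*(-1/55109))) + 69251/74155 = -16440/32465/55109 + 69251/74155 = -16440*55109/32465 + 69251/74155 = -181198392/6493 + 69251/74155 = -13436317112017/481488415 ≈ -27906.)
-435997 - E = -435997 - 1*(-13436317112017/481488415) = -435997 + 13436317112017/481488415 = -196491187362738/481488415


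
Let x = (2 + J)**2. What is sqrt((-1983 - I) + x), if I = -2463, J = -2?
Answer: 4*sqrt(30) ≈ 21.909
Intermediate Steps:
x = 0 (x = (2 - 2)**2 = 0**2 = 0)
sqrt((-1983 - I) + x) = sqrt((-1983 - 1*(-2463)) + 0) = sqrt((-1983 + 2463) + 0) = sqrt(480 + 0) = sqrt(480) = 4*sqrt(30)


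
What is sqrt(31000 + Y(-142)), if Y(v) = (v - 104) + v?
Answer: 2*sqrt(7653) ≈ 174.96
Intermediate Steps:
Y(v) = -104 + 2*v (Y(v) = (-104 + v) + v = -104 + 2*v)
sqrt(31000 + Y(-142)) = sqrt(31000 + (-104 + 2*(-142))) = sqrt(31000 + (-104 - 284)) = sqrt(31000 - 388) = sqrt(30612) = 2*sqrt(7653)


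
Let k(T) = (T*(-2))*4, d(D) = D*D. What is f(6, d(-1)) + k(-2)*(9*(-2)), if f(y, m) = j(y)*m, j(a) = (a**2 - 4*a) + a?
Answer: -270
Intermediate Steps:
j(a) = a**2 - 3*a
d(D) = D**2
f(y, m) = m*y*(-3 + y) (f(y, m) = (y*(-3 + y))*m = m*y*(-3 + y))
k(T) = -8*T (k(T) = -2*T*4 = -8*T)
f(6, d(-1)) + k(-2)*(9*(-2)) = (-1)**2*6*(-3 + 6) + (-8*(-2))*(9*(-2)) = 1*6*3 + 16*(-18) = 18 - 288 = -270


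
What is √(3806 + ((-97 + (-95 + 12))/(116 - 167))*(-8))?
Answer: √1091774/17 ≈ 61.464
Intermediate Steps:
√(3806 + ((-97 + (-95 + 12))/(116 - 167))*(-8)) = √(3806 + ((-97 - 83)/(-51))*(-8)) = √(3806 - 180*(-1/51)*(-8)) = √(3806 + (60/17)*(-8)) = √(3806 - 480/17) = √(64222/17) = √1091774/17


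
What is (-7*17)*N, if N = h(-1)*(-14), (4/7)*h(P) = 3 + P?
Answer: 5831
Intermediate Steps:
h(P) = 21/4 + 7*P/4 (h(P) = 7*(3 + P)/4 = 21/4 + 7*P/4)
N = -49 (N = (21/4 + (7/4)*(-1))*(-14) = (21/4 - 7/4)*(-14) = (7/2)*(-14) = -49)
(-7*17)*N = -7*17*(-49) = -119*(-49) = 5831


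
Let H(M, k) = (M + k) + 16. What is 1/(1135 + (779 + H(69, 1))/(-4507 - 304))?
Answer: 4811/5459620 ≈ 0.00088120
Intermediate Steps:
H(M, k) = 16 + M + k
1/(1135 + (779 + H(69, 1))/(-4507 - 304)) = 1/(1135 + (779 + (16 + 69 + 1))/(-4507 - 304)) = 1/(1135 + (779 + 86)/(-4811)) = 1/(1135 + 865*(-1/4811)) = 1/(1135 - 865/4811) = 1/(5459620/4811) = 4811/5459620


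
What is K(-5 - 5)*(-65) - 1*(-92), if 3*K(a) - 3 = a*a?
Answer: -6419/3 ≈ -2139.7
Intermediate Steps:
K(a) = 1 + a²/3 (K(a) = 1 + (a*a)/3 = 1 + a²/3)
K(-5 - 5)*(-65) - 1*(-92) = (1 + (-5 - 5)²/3)*(-65) - 1*(-92) = (1 + (⅓)*(-10)²)*(-65) + 92 = (1 + (⅓)*100)*(-65) + 92 = (1 + 100/3)*(-65) + 92 = (103/3)*(-65) + 92 = -6695/3 + 92 = -6419/3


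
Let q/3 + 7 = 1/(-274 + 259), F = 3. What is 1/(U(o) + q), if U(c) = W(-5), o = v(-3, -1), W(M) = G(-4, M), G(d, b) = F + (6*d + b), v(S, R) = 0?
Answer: -5/236 ≈ -0.021186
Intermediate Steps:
G(d, b) = 3 + b + 6*d (G(d, b) = 3 + (6*d + b) = 3 + (b + 6*d) = 3 + b + 6*d)
W(M) = -21 + M (W(M) = 3 + M + 6*(-4) = 3 + M - 24 = -21 + M)
o = 0
U(c) = -26 (U(c) = -21 - 5 = -26)
q = -106/5 (q = -21 + 3/(-274 + 259) = -21 + 3/(-15) = -21 + 3*(-1/15) = -21 - 1/5 = -106/5 ≈ -21.200)
1/(U(o) + q) = 1/(-26 - 106/5) = 1/(-236/5) = -5/236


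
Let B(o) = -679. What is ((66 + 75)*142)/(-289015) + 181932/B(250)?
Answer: -52594671918/196241185 ≈ -268.01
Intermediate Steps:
((66 + 75)*142)/(-289015) + 181932/B(250) = ((66 + 75)*142)/(-289015) + 181932/(-679) = (141*142)*(-1/289015) + 181932*(-1/679) = 20022*(-1/289015) - 181932/679 = -20022/289015 - 181932/679 = -52594671918/196241185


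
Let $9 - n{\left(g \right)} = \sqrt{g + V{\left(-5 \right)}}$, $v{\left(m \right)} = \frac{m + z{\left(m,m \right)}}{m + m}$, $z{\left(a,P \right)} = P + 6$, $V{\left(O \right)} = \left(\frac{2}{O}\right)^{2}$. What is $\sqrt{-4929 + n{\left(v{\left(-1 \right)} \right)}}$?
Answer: $\frac{\sqrt{-123000 - 5 i \sqrt{46}}}{5} \approx 0.0096693 - 70.143 i$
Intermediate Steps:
$V{\left(O \right)} = \frac{4}{O^{2}}$
$z{\left(a,P \right)} = 6 + P$
$v{\left(m \right)} = \frac{6 + 2 m}{2 m}$ ($v{\left(m \right)} = \frac{m + \left(6 + m\right)}{m + m} = \frac{6 + 2 m}{2 m}$)
$n{\left(g \right)} = 9 - \sqrt{\frac{4}{25} + g}$ ($n{\left(g \right)} = 9 - \sqrt{g + \frac{4}{25}} = 9 - \sqrt{\frac{4}{25} + g}$)
$\sqrt{-4929 + n{\left(v{\left(-1 \right)} \right)}} = \sqrt{-4929 + \left(9 - \frac{\sqrt{4 + 25 \frac{3 - 1}{-1}}}{5}\right)} = \sqrt{-4929 + \left(9 - \frac{\sqrt{4 + 25 \left(\left(-1\right) 2\right)}}{5}\right)} = \sqrt{-4929 + \left(9 - \frac{\sqrt{4 + 25 \left(-2\right)}}{5}\right)} = \sqrt{-4929 + \left(9 - \frac{\sqrt{4 - 50}}{5}\right)} = \sqrt{-4929 + \left(9 - \frac{\sqrt{-46}}{5}\right)} = \sqrt{-4929 + \left(9 - \frac{i \sqrt{46}}{5}\right)} = \sqrt{-4920 - \frac{i \sqrt{46}}{5}}$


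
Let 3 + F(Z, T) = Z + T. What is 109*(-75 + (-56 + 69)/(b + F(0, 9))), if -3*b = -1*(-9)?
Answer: -23108/3 ≈ -7702.7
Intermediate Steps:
b = -3 (b = -(-1)*(-9)/3 = -1/3*9 = -3)
F(Z, T) = -3 + T + Z (F(Z, T) = -3 + (Z + T) = -3 + (T + Z) = -3 + T + Z)
109*(-75 + (-56 + 69)/(b + F(0, 9))) = 109*(-75 + (-56 + 69)/(-3 + (-3 + 9 + 0))) = 109*(-75 + 13/(-3 + 6)) = 109*(-75 + 13/3) = 109*(-212/3) = -23108/3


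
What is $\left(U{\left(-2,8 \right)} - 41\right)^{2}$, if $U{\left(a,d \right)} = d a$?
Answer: $3249$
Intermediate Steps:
$U{\left(a,d \right)} = a d$
$\left(U{\left(-2,8 \right)} - 41\right)^{2} = \left(\left(-2\right) 8 - 41\right)^{2} = \left(-16 - 41\right)^{2} = \left(-57\right)^{2} = 3249$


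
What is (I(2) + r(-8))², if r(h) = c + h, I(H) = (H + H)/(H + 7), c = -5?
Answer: 12769/81 ≈ 157.64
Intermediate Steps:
I(H) = 2*H/(7 + H) (I(H) = (2*H)/(7 + H) = 2*H/(7 + H))
r(h) = -5 + h
(I(2) + r(-8))² = (2*2/(7 + 2) + (-5 - 8))² = (2*2/9 - 13)² = (2*2*(⅑) - 13)² = (4/9 - 13)² = (-113/9)² = 12769/81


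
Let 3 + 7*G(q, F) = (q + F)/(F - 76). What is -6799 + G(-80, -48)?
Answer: -1475444/217 ≈ -6799.3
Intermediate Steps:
G(q, F) = -3/7 + (F + q)/(7*(-76 + F)) (G(q, F) = -3/7 + ((q + F)/(F - 76))/7 = -3/7 + ((F + q)/(-76 + F))/7 = -3/7 + (F + q)/(7*(-76 + F)))
-6799 + G(-80, -48) = -6799 + (228 - 80 - 2*(-48))/(7*(-76 - 48)) = -6799 + (⅐)*(228 - 80 + 96)/(-124) = -6799 + (⅐)*(-1/124)*244 = -6799 - 61/217 = -1475444/217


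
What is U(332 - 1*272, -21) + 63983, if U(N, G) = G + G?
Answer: 63941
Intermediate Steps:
U(N, G) = 2*G
U(332 - 1*272, -21) + 63983 = 2*(-21) + 63983 = -42 + 63983 = 63941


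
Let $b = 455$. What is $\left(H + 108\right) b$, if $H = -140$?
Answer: $-14560$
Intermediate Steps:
$\left(H + 108\right) b = \left(-140 + 108\right) 455 = \left(-32\right) 455 = -14560$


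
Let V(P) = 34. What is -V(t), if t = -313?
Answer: -34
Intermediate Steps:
-V(t) = -1*34 = -34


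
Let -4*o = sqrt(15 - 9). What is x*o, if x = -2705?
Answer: 2705*sqrt(6)/4 ≈ 1656.5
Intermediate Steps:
o = -sqrt(6)/4 (o = -sqrt(15 - 9)/4 = -sqrt(6)/4 ≈ -0.61237)
x*o = -(-2705)*sqrt(6)/4 = 2705*sqrt(6)/4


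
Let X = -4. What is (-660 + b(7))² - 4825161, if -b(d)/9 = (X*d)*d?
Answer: -3606345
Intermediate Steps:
b(d) = 36*d² (b(d) = -9*(-4*d)*d = -(-36)*d² = 36*d²)
(-660 + b(7))² - 4825161 = (-660 + 36*7²)² - 4825161 = (-660 + 36*49)² - 4825161 = (-660 + 1764)² - 4825161 = 1104² - 4825161 = 1218816 - 4825161 = -3606345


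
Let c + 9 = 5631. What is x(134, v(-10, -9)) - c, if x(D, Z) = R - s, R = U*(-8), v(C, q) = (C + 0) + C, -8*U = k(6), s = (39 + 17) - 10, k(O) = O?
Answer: -5662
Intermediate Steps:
s = 46 (s = 56 - 10 = 46)
c = 5622 (c = -9 + 5631 = 5622)
U = -¾ (U = -⅛*6 = -¾ ≈ -0.75000)
v(C, q) = 2*C (v(C, q) = C + C = 2*C)
R = 6 (R = -¾*(-8) = 6)
x(D, Z) = -40 (x(D, Z) = 6 - 1*46 = 6 - 46 = -40)
x(134, v(-10, -9)) - c = -40 - 1*5622 = -40 - 5622 = -5662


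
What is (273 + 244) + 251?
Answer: 768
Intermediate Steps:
(273 + 244) + 251 = 517 + 251 = 768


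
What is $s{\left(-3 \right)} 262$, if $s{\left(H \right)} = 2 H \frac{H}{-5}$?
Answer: $- \frac{4716}{5} \approx -943.2$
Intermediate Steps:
$s{\left(H \right)} = - \frac{2 H^{2}}{5}$ ($s{\left(H \right)} = 2 H H \left(- \frac{1}{5}\right) = 2 H \left(- \frac{H}{5}\right) = - \frac{2 H^{2}}{5}$)
$s{\left(-3 \right)} 262 = - \frac{2 \left(-3\right)^{2}}{5} \cdot 262 = \left(- \frac{2}{5}\right) 9 \cdot 262 = \left(- \frac{18}{5}\right) 262 = - \frac{4716}{5}$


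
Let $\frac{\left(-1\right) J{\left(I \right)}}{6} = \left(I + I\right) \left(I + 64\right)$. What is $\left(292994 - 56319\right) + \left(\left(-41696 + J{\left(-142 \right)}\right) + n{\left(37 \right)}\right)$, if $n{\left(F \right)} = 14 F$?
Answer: $62585$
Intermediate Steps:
$J{\left(I \right)} = - 12 I \left(64 + I\right)$ ($J{\left(I \right)} = - 6 \left(I + I\right) \left(I + 64\right) = - 6 \cdot 2 I \left(64 + I\right) = - 12 I \left(64 + I\right)$)
$\left(292994 - 56319\right) + \left(\left(-41696 + J{\left(-142 \right)}\right) + n{\left(37 \right)}\right) = \left(292994 - 56319\right) + \left(\left(-41696 - - 1704 \left(64 - 142\right)\right) + 14 \cdot 37\right) = 236675 + \left(\left(-41696 - \left(-1704\right) \left(-78\right)\right) + 518\right) = 236675 + \left(\left(-41696 - 132912\right) + 518\right) = 236675 + \left(-174608 + 518\right) = 236675 - 174090 = 62585$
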